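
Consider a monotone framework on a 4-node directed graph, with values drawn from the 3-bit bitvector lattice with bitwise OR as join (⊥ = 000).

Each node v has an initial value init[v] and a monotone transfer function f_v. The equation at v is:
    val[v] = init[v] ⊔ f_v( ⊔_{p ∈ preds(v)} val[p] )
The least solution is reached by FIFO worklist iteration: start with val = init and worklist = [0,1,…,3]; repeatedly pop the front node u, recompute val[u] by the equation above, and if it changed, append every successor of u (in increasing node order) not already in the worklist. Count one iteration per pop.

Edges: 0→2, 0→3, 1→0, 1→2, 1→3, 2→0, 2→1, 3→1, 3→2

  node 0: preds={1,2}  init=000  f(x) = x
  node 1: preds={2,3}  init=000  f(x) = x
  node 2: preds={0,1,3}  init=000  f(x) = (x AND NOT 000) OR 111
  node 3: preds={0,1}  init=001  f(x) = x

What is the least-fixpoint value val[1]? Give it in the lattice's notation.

111

Iteration log — 11 steps:
  step 1. node 0  ⊔preds=000  new=000  stable
  step 2. node 1  ⊔preds=001  new=001  old=000  +wl: 0
  step 3. node 2  ⊔preds=001  new=111  old=000  +wl: 1
  step 4. node 3  ⊔preds=001  new=001  stable
  step 5. node 0  ⊔preds=111  new=111  old=000  +wl: 2,3
  step 6. node 1  ⊔preds=111  new=111  old=001  +wl: 0
  step 7. node 2  ⊔preds=111  new=111  stable
  step 8. node 3  ⊔preds=111  new=111  old=001  +wl: 1,2
  step 9. node 0  ⊔preds=111  new=111  stable
  step 10. node 1  ⊔preds=111  new=111  stable
  step 11. node 2  ⊔preds=111  new=111  stable

Least fixpoint reached:
  node 0: 111
  node 1: 111
  node 2: 111
  node 3: 111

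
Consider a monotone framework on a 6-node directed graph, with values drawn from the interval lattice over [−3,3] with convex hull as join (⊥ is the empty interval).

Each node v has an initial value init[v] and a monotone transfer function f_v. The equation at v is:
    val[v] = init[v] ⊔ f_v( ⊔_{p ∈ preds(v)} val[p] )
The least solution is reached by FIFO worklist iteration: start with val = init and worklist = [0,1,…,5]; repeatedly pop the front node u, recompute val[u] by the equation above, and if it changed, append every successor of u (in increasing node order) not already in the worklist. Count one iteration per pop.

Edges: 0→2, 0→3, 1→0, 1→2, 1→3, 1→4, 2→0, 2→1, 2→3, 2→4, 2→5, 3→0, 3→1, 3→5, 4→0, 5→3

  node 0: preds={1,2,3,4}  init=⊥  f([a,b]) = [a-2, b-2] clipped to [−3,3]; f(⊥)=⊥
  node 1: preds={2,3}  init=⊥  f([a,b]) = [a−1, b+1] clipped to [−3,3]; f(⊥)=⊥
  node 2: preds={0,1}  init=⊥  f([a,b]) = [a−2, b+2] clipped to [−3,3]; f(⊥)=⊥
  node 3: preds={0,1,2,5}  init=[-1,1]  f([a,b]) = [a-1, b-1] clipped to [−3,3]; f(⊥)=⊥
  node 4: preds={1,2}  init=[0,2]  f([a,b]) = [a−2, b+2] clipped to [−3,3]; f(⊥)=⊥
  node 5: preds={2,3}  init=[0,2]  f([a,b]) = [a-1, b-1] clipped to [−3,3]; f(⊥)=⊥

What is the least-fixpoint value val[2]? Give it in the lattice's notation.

Worklist (12 pops):
  #1 pop 0: in=[-1,2] → [-3,0] (was ⊥); enqueue []
  #2 pop 1: in=[-1,1] → [-2,2] (was ⊥); enqueue [0]
  #3 pop 2: in=[-3,2] → [-3,3] (was ⊥); enqueue [1]
  #4 pop 3: in=[-3,3] → [-3,2] (was [-1,1]); enqueue []
  #5 pop 4: in=[-3,3] → [-3,3] (was [0,2]); enqueue []
  #6 pop 5: in=[-3,3] → [-3,2] (was [0,2]); enqueue [3]
  #7 pop 0: in=[-3,3] → [-3,1] (was [-3,0]); enqueue [2]
  #8 pop 1: in=[-3,3] → [-3,3] (was [-2,2]); enqueue [0,4]
  #9 pop 3: in=[-3,3] → [-3,2] (no change)
  #10 pop 2: in=[-3,3] → [-3,3] (no change)
  #11 pop 0: in=[-3,3] → [-3,1] (no change)
  #12 pop 4: in=[-3,3] → [-3,3] (no change)

Fixpoint:
  val[0] = [-3,1]
  val[1] = [-3,3]
  val[2] = [-3,3]
  val[3] = [-3,2]
  val[4] = [-3,3]
  val[5] = [-3,2]

[-3,3]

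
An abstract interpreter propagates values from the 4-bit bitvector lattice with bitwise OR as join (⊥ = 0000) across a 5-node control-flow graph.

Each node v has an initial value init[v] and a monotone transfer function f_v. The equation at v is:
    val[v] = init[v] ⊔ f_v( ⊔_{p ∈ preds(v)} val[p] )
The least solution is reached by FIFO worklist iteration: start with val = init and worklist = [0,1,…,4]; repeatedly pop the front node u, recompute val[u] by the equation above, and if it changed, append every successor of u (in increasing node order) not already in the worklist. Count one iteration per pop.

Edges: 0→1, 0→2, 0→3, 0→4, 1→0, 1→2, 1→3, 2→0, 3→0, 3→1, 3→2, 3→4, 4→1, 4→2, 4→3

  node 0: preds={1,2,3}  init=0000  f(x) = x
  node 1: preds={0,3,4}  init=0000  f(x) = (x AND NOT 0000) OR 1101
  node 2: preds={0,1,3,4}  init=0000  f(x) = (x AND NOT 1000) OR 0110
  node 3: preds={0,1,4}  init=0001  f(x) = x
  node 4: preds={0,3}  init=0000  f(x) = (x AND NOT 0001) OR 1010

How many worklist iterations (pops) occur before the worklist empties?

Iteration log — 13 steps:
  step 1. node 0  ⊔preds=0001  new=0001  old=0000  +wl: 
  step 2. node 1  ⊔preds=0001  new=1101  old=0000  +wl: 0
  step 3. node 2  ⊔preds=1101  new=0111  old=0000  +wl: 
  step 4. node 3  ⊔preds=1101  new=1101  old=0001  +wl: 1,2
  step 5. node 4  ⊔preds=1101  new=1110  old=0000  +wl: 3
  step 6. node 0  ⊔preds=1111  new=1111  old=0001  +wl: 4
  step 7. node 1  ⊔preds=1111  new=1111  old=1101  +wl: 0
  step 8. node 2  ⊔preds=1111  new=0111  stable
  step 9. node 3  ⊔preds=1111  new=1111  old=1101  +wl: 1,2
  step 10. node 4  ⊔preds=1111  new=1110  stable
  step 11. node 0  ⊔preds=1111  new=1111  stable
  step 12. node 1  ⊔preds=1111  new=1111  stable
  step 13. node 2  ⊔preds=1111  new=0111  stable

Least fixpoint reached:
  node 0: 1111
  node 1: 1111
  node 2: 0111
  node 3: 1111
  node 4: 1110

13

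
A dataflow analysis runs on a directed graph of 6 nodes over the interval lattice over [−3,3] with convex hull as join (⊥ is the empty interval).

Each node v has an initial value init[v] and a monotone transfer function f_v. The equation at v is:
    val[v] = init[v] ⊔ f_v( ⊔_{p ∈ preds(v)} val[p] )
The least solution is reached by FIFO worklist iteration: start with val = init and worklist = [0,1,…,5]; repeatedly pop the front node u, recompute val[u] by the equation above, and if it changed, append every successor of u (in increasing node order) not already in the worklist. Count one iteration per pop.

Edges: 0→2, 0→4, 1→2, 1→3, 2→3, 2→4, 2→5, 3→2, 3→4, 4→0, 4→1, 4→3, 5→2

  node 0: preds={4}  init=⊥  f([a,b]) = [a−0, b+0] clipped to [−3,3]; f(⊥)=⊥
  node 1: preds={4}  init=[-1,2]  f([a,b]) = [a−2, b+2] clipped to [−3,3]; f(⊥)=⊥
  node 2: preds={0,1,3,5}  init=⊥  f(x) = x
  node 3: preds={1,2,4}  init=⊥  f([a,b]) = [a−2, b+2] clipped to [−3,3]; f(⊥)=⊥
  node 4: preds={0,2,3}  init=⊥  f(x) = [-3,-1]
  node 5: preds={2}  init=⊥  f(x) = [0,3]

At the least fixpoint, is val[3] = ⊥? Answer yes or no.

no

Iteration log — 13 steps:
  step 1. node 0  ⊔preds=⊥  new=⊥  stable
  step 2. node 1  ⊔preds=⊥  new=[-1,2]  stable
  step 3. node 2  ⊔preds=[-1,2]  new=[-1,2]  old=⊥  +wl: 
  step 4. node 3  ⊔preds=[-1,2]  new=[-3,3]  old=⊥  +wl: 2
  step 5. node 4  ⊔preds=[-3,3]  new=[-3,-1]  old=⊥  +wl: 0,1,3
  step 6. node 5  ⊔preds=[-1,2]  new=[0,3]  old=⊥  +wl: 
  step 7. node 2  ⊔preds=[-3,3]  new=[-3,3]  old=[-1,2]  +wl: 4,5
  step 8. node 0  ⊔preds=[-3,-1]  new=[-3,-1]  old=⊥  +wl: 2
  step 9. node 1  ⊔preds=[-3,-1]  new=[-3,2]  old=[-1,2]  +wl: 
  step 10. node 3  ⊔preds=[-3,3]  new=[-3,3]  stable
  step 11. node 4  ⊔preds=[-3,3]  new=[-3,-1]  stable
  step 12. node 5  ⊔preds=[-3,3]  new=[0,3]  stable
  step 13. node 2  ⊔preds=[-3,3]  new=[-3,3]  stable

Least fixpoint reached:
  node 0: [-3,-1]
  node 1: [-3,2]
  node 2: [-3,3]
  node 3: [-3,3]
  node 4: [-3,-1]
  node 5: [0,3]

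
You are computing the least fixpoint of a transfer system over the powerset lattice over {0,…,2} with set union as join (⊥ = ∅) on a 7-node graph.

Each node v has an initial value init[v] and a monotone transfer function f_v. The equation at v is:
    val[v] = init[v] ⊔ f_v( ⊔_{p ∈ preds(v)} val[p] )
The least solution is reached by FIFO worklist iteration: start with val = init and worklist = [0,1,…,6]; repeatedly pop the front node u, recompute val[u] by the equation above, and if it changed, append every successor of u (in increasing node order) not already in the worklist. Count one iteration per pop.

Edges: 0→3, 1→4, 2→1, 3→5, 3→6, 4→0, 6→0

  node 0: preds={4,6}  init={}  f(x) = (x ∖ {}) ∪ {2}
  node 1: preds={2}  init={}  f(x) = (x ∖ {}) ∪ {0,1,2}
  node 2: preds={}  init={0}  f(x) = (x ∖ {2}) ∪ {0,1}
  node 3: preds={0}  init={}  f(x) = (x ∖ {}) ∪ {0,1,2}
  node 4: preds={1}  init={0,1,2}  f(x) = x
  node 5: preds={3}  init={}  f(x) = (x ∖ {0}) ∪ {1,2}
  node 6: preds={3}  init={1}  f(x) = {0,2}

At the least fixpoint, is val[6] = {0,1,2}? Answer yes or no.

yes

Worklist (9 pops):
  #1 pop 0: in={0,1,2} → {0,1,2} (was {}); enqueue []
  #2 pop 1: in={0} → {0,1,2} (was {}); enqueue []
  #3 pop 2: in={} → {0,1} (was {0}); enqueue [1]
  #4 pop 3: in={0,1,2} → {0,1,2} (was {}); enqueue []
  #5 pop 4: in={0,1,2} → {0,1,2} (no change)
  #6 pop 5: in={0,1,2} → {1,2} (was {}); enqueue []
  #7 pop 6: in={0,1,2} → {0,1,2} (was {1}); enqueue [0]
  #8 pop 1: in={0,1} → {0,1,2} (no change)
  #9 pop 0: in={0,1,2} → {0,1,2} (no change)

Fixpoint:
  val[0] = {0,1,2}
  val[1] = {0,1,2}
  val[2] = {0,1}
  val[3] = {0,1,2}
  val[4] = {0,1,2}
  val[5] = {1,2}
  val[6] = {0,1,2}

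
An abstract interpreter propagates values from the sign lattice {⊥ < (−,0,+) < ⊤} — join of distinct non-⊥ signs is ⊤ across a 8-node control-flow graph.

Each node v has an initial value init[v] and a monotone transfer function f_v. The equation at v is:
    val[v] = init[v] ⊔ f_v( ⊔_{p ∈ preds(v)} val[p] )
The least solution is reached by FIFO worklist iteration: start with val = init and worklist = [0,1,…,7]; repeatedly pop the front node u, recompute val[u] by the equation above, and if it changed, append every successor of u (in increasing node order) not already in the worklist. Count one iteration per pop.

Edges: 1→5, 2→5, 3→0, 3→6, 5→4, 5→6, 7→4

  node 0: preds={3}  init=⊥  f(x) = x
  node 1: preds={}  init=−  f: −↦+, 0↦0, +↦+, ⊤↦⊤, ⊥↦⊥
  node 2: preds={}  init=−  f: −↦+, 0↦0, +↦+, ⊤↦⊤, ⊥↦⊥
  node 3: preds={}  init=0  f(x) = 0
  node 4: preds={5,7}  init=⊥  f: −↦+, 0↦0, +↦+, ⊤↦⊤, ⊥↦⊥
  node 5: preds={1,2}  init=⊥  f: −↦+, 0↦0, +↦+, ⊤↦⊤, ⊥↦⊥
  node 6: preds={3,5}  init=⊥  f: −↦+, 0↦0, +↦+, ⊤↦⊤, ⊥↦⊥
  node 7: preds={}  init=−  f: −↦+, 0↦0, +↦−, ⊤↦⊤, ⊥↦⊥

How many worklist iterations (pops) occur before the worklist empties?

Worklist (9 pops):
  #1 pop 0: in=0 → 0 (was ⊥); enqueue []
  #2 pop 1: in=⊥ → − (no change)
  #3 pop 2: in=⊥ → − (no change)
  #4 pop 3: in=⊥ → 0 (no change)
  #5 pop 4: in=− → + (was ⊥); enqueue []
  #6 pop 5: in=− → + (was ⊥); enqueue [4]
  #7 pop 6: in=⊤ → ⊤ (was ⊥); enqueue []
  #8 pop 7: in=⊥ → − (no change)
  #9 pop 4: in=⊤ → ⊤ (was +); enqueue []

Fixpoint:
  val[0] = 0
  val[1] = −
  val[2] = −
  val[3] = 0
  val[4] = ⊤
  val[5] = +
  val[6] = ⊤
  val[7] = −

9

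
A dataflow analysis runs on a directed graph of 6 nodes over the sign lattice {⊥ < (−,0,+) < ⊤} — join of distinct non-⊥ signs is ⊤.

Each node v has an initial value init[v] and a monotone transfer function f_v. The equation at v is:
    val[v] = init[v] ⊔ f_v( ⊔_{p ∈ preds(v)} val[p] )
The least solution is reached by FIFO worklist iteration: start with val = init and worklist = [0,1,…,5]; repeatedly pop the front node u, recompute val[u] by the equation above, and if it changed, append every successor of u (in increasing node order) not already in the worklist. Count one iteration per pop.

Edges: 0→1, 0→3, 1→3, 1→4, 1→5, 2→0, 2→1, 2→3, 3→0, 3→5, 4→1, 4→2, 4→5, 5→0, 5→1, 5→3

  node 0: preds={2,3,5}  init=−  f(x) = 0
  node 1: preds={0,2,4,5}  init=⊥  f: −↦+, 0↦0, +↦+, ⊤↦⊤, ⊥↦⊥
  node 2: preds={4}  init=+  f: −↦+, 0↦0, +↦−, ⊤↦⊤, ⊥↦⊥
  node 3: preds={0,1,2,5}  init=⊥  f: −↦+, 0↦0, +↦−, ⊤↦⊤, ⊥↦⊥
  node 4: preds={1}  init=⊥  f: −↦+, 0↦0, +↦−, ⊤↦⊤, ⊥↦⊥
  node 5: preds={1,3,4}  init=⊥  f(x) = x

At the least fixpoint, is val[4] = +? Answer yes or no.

no

Iteration log — 12 steps:
  step 1. node 0  ⊔preds=+  new=⊤  old=−  +wl: 
  step 2. node 1  ⊔preds=⊤  new=⊤  old=⊥  +wl: 
  step 3. node 2  ⊔preds=⊥  new=+  stable
  step 4. node 3  ⊔preds=⊤  new=⊤  old=⊥  +wl: 0
  step 5. node 4  ⊔preds=⊤  new=⊤  old=⊥  +wl: 1,2
  step 6. node 5  ⊔preds=⊤  new=⊤  old=⊥  +wl: 3
  step 7. node 0  ⊔preds=⊤  new=⊤  stable
  step 8. node 1  ⊔preds=⊤  new=⊤  stable
  step 9. node 2  ⊔preds=⊤  new=⊤  old=+  +wl: 0,1
  step 10. node 3  ⊔preds=⊤  new=⊤  stable
  step 11. node 0  ⊔preds=⊤  new=⊤  stable
  step 12. node 1  ⊔preds=⊤  new=⊤  stable

Least fixpoint reached:
  node 0: ⊤
  node 1: ⊤
  node 2: ⊤
  node 3: ⊤
  node 4: ⊤
  node 5: ⊤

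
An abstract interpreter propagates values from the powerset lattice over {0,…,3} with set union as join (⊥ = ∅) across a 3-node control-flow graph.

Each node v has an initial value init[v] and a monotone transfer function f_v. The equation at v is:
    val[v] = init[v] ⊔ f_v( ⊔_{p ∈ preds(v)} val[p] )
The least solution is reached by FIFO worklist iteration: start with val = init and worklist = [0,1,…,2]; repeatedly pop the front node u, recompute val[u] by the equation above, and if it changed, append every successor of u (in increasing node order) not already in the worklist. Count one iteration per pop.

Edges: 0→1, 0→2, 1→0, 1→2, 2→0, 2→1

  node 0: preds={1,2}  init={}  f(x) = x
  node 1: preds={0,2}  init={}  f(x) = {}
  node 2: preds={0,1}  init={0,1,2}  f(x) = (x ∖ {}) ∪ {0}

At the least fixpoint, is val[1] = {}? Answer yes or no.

Iteration log — 3 steps:
  step 1. node 0  ⊔preds={0,1,2}  new={0,1,2}  old={}  +wl: 
  step 2. node 1  ⊔preds={0,1,2}  new={}  stable
  step 3. node 2  ⊔preds={0,1,2}  new={0,1,2}  stable

Least fixpoint reached:
  node 0: {0,1,2}
  node 1: {}
  node 2: {0,1,2}

yes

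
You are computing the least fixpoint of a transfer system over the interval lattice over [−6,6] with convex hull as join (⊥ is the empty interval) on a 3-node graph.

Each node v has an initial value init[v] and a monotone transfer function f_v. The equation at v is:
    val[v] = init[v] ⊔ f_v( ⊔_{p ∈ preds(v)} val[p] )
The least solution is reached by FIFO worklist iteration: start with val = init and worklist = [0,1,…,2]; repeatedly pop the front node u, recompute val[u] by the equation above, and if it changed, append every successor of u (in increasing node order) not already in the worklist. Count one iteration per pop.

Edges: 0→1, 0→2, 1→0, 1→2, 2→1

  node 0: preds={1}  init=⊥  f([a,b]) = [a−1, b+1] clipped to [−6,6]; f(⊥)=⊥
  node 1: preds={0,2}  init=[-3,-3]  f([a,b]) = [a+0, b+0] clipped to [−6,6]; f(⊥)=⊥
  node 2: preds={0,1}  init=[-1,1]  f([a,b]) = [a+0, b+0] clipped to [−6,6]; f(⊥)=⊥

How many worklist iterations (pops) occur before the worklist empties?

20

Trace (20 dequeues):
  [1] u=0 | in [-3,-3] | out [-4,-2] | prev ⊥ | push {}
  [2] u=1 | in [-4,1] | out [-4,1] | prev [-3,-3] | push {0}
  [3] u=2 | in [-4,1] | out [-4,1] | prev [-1,1] | push {1}
  [4] u=0 | in [-4,1] | out [-5,2] | prev [-4,-2] | push {2}
  [5] u=1 | in [-5,2] | out [-5,2] | prev [-4,1] | push {0}
  [6] u=2 | in [-5,2] | out [-5,2] | prev [-4,1] | push {1}
  [7] u=0 | in [-5,2] | out [-6,3] | prev [-5,2] | push {2}
  [8] u=1 | in [-6,3] | out [-6,3] | prev [-5,2] | push {0}
  [9] u=2 | in [-6,3] | out [-6,3] | prev [-5,2] | push {1}
  [10] u=0 | in [-6,3] | out [-6,4] | prev [-6,3] | push {2}
  [11] u=1 | in [-6,4] | out [-6,4] | prev [-6,3] | push {0}
  [12] u=2 | in [-6,4] | out [-6,4] | prev [-6,3] | push {1}
  [13] u=0 | in [-6,4] | out [-6,5] | prev [-6,4] | push {2}
  [14] u=1 | in [-6,5] | out [-6,5] | prev [-6,4] | push {0}
  [15] u=2 | in [-6,5] | out [-6,5] | prev [-6,4] | push {1}
  [16] u=0 | in [-6,5] | out [-6,6] | prev [-6,5] | push {2}
  [17] u=1 | in [-6,6] | out [-6,6] | prev [-6,5] | push {0}
  [18] u=2 | in [-6,6] | out [-6,6] | prev [-6,5] | push {1}
  [19] u=0 | in [-6,6] | out [-6,6] | ==
  [20] u=1 | in [-6,6] | out [-6,6] | ==

Converged values:
  [0] [-6,6]
  [1] [-6,6]
  [2] [-6,6]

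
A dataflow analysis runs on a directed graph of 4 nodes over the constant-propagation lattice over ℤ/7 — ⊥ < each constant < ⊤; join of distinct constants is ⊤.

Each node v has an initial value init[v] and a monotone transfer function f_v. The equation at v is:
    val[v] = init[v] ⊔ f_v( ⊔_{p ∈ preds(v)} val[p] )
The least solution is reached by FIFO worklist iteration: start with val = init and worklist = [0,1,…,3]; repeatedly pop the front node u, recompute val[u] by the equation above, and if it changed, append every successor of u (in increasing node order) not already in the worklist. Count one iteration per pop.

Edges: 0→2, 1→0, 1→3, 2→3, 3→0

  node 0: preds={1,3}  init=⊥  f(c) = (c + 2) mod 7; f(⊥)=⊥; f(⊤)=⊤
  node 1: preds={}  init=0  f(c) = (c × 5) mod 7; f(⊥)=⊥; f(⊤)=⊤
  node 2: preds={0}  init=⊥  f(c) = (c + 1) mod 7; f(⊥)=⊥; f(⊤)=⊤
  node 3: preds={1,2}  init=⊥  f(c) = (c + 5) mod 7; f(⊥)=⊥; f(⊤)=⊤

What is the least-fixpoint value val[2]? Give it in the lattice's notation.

⊤

Trace (7 dequeues):
  [1] u=0 | in 0 | out 2 | prev ⊥ | push {}
  [2] u=1 | in ⊥ | out 0 | ==
  [3] u=2 | in 2 | out 3 | prev ⊥ | push {}
  [4] u=3 | in ⊤ | out ⊤ | prev ⊥ | push {0}
  [5] u=0 | in ⊤ | out ⊤ | prev 2 | push {2}
  [6] u=2 | in ⊤ | out ⊤ | prev 3 | push {3}
  [7] u=3 | in ⊤ | out ⊤ | ==

Converged values:
  [0] ⊤
  [1] 0
  [2] ⊤
  [3] ⊤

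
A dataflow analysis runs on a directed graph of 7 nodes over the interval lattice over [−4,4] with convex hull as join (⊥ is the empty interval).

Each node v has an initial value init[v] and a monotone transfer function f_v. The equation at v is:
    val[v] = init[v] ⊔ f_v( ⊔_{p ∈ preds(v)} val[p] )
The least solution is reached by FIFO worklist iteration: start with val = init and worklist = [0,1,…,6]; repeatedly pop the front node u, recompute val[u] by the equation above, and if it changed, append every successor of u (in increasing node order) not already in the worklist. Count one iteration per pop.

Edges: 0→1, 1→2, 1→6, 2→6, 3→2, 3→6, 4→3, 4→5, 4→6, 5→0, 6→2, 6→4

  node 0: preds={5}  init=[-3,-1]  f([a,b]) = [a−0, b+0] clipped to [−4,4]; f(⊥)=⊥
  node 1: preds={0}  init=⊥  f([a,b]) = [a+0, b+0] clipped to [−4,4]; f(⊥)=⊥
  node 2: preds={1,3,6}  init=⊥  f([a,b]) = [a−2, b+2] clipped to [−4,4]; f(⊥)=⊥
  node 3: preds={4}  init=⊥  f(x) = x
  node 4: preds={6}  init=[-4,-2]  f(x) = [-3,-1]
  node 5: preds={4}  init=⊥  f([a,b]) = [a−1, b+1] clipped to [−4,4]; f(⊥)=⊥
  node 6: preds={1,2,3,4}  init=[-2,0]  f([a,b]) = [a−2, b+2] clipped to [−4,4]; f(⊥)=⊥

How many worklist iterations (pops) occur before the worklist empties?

16

Worklist (16 pops):
  #1 pop 0: in=⊥ → [-3,-1] (no change)
  #2 pop 1: in=[-3,-1] → [-3,-1] (was ⊥); enqueue []
  #3 pop 2: in=[-3,0] → [-4,2] (was ⊥); enqueue []
  #4 pop 3: in=[-4,-2] → [-4,-2] (was ⊥); enqueue [2]
  #5 pop 4: in=[-2,0] → [-4,-1] (was [-4,-2]); enqueue [3]
  #6 pop 5: in=[-4,-1] → [-4,0] (was ⊥); enqueue [0]
  #7 pop 6: in=[-4,2] → [-4,4] (was [-2,0]); enqueue [4]
  #8 pop 2: in=[-4,4] → [-4,4] (was [-4,2]); enqueue [6]
  #9 pop 3: in=[-4,-1] → [-4,-1] (was [-4,-2]); enqueue [2]
  #10 pop 0: in=[-4,0] → [-4,0] (was [-3,-1]); enqueue [1]
  #11 pop 4: in=[-4,4] → [-4,-1] (no change)
  #12 pop 6: in=[-4,4] → [-4,4] (no change)
  #13 pop 2: in=[-4,4] → [-4,4] (no change)
  #14 pop 1: in=[-4,0] → [-4,0] (was [-3,-1]); enqueue [2,6]
  #15 pop 2: in=[-4,4] → [-4,4] (no change)
  #16 pop 6: in=[-4,4] → [-4,4] (no change)

Fixpoint:
  val[0] = [-4,0]
  val[1] = [-4,0]
  val[2] = [-4,4]
  val[3] = [-4,-1]
  val[4] = [-4,-1]
  val[5] = [-4,0]
  val[6] = [-4,4]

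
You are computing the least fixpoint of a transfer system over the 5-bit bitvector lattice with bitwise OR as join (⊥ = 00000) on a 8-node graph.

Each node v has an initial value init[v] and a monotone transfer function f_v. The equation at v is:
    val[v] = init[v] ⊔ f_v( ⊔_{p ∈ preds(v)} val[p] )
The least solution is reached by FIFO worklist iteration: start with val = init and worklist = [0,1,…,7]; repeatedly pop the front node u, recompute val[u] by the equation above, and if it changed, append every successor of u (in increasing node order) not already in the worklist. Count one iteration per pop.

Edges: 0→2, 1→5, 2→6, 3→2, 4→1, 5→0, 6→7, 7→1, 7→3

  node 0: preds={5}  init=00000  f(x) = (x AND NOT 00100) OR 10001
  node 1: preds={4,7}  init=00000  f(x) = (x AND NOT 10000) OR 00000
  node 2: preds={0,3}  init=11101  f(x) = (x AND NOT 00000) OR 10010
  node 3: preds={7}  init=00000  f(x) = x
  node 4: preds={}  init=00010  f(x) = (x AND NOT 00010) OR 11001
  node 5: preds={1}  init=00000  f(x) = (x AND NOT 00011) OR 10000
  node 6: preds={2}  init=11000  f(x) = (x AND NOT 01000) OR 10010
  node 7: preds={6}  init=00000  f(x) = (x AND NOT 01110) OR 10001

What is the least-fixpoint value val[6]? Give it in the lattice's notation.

Trace (15 dequeues):
  [1] u=0 | in 00000 | out 10001 | prev 00000 | push {}
  [2] u=1 | in 00010 | out 00010 | prev 00000 | push {}
  [3] u=2 | in 10001 | out 11111 | prev 11101 | push {}
  [4] u=3 | in 00000 | out 00000 | ==
  [5] u=4 | in 00000 | out 11011 | prev 00010 | push {1}
  [6] u=5 | in 00010 | out 10000 | prev 00000 | push {0}
  [7] u=6 | in 11111 | out 11111 | prev 11000 | push {}
  [8] u=7 | in 11111 | out 10001 | prev 00000 | push {3}
  [9] u=1 | in 11011 | out 01011 | prev 00010 | push {5}
  [10] u=0 | in 10000 | out 10001 | ==
  [11] u=3 | in 10001 | out 10001 | prev 00000 | push {2}
  [12] u=5 | in 01011 | out 11000 | prev 10000 | push {0}
  [13] u=2 | in 10001 | out 11111 | ==
  [14] u=0 | in 11000 | out 11001 | prev 10001 | push {2}
  [15] u=2 | in 11001 | out 11111 | ==

Converged values:
  [0] 11001
  [1] 01011
  [2] 11111
  [3] 10001
  [4] 11011
  [5] 11000
  [6] 11111
  [7] 10001

11111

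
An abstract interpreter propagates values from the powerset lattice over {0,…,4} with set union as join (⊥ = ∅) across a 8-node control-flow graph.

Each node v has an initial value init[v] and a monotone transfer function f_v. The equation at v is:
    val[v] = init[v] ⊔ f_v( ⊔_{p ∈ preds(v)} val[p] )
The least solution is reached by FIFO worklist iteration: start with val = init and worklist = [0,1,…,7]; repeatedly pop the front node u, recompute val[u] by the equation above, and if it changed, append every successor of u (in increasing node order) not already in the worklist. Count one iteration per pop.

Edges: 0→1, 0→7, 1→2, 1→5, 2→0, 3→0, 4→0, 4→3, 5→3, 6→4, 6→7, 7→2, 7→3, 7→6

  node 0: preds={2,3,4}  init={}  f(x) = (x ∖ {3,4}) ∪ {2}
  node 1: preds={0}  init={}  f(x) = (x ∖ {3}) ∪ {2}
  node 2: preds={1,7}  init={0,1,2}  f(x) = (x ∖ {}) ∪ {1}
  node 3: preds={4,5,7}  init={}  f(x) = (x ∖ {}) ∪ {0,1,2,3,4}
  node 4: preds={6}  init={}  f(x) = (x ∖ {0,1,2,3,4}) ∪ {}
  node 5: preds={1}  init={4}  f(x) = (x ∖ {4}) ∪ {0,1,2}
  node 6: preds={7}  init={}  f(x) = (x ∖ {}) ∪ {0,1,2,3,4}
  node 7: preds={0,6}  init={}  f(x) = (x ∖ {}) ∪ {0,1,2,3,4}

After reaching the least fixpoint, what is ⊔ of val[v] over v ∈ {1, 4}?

Worklist (14 pops):
  #1 pop 0: in={0,1,2} → {0,1,2} (was {}); enqueue []
  #2 pop 1: in={0,1,2} → {0,1,2} (was {}); enqueue []
  #3 pop 2: in={0,1,2} → {0,1,2} (no change)
  #4 pop 3: in={4} → {0,1,2,3,4} (was {}); enqueue [0]
  #5 pop 4: in={} → {} (no change)
  #6 pop 5: in={0,1,2} → {0,1,2,4} (was {4}); enqueue [3]
  #7 pop 6: in={} → {0,1,2,3,4} (was {}); enqueue [4]
  #8 pop 7: in={0,1,2,3,4} → {0,1,2,3,4} (was {}); enqueue [2,6]
  #9 pop 0: in={0,1,2,3,4} → {0,1,2} (no change)
  #10 pop 3: in={0,1,2,3,4} → {0,1,2,3,4} (no change)
  #11 pop 4: in={0,1,2,3,4} → {} (no change)
  #12 pop 2: in={0,1,2,3,4} → {0,1,2,3,4} (was {0,1,2}); enqueue [0]
  #13 pop 6: in={0,1,2,3,4} → {0,1,2,3,4} (no change)
  #14 pop 0: in={0,1,2,3,4} → {0,1,2} (no change)

Fixpoint:
  val[0] = {0,1,2}
  val[1] = {0,1,2}
  val[2] = {0,1,2,3,4}
  val[3] = {0,1,2,3,4}
  val[4] = {}
  val[5] = {0,1,2,4}
  val[6] = {0,1,2,3,4}
  val[7] = {0,1,2,3,4}

{0,1,2}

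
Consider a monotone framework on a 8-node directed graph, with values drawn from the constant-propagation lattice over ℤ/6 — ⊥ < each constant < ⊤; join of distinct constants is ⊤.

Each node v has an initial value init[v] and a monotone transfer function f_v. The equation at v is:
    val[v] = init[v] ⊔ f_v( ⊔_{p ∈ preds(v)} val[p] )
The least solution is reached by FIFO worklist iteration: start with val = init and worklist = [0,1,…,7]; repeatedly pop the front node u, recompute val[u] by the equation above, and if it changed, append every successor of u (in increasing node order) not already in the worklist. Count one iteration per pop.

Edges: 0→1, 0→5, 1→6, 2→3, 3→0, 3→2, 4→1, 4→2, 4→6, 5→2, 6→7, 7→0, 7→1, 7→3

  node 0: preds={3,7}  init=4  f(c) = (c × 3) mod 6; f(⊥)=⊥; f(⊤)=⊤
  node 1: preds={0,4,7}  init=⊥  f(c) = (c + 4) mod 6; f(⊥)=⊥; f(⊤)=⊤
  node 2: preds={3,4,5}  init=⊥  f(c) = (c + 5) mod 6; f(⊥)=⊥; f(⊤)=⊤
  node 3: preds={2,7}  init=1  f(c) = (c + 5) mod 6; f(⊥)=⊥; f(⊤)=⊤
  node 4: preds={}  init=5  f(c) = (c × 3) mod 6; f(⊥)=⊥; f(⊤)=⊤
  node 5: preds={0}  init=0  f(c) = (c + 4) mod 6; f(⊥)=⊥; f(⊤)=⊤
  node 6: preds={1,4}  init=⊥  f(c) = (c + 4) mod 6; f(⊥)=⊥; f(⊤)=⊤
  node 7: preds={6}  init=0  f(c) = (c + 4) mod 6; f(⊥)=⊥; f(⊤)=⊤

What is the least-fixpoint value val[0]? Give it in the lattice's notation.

Iteration log — 12 steps:
  step 1. node 0  ⊔preds=⊤  new=⊤  old=4  +wl: 
  step 2. node 1  ⊔preds=⊤  new=⊤  old=⊥  +wl: 
  step 3. node 2  ⊔preds=⊤  new=⊤  old=⊥  +wl: 
  step 4. node 3  ⊔preds=⊤  new=⊤  old=1  +wl: 0,2
  step 5. node 4  ⊔preds=⊥  new=5  stable
  step 6. node 5  ⊔preds=⊤  new=⊤  old=0  +wl: 
  step 7. node 6  ⊔preds=⊤  new=⊤  old=⊥  +wl: 
  step 8. node 7  ⊔preds=⊤  new=⊤  old=0  +wl: 1,3
  step 9. node 0  ⊔preds=⊤  new=⊤  stable
  step 10. node 2  ⊔preds=⊤  new=⊤  stable
  step 11. node 1  ⊔preds=⊤  new=⊤  stable
  step 12. node 3  ⊔preds=⊤  new=⊤  stable

Least fixpoint reached:
  node 0: ⊤
  node 1: ⊤
  node 2: ⊤
  node 3: ⊤
  node 4: 5
  node 5: ⊤
  node 6: ⊤
  node 7: ⊤

⊤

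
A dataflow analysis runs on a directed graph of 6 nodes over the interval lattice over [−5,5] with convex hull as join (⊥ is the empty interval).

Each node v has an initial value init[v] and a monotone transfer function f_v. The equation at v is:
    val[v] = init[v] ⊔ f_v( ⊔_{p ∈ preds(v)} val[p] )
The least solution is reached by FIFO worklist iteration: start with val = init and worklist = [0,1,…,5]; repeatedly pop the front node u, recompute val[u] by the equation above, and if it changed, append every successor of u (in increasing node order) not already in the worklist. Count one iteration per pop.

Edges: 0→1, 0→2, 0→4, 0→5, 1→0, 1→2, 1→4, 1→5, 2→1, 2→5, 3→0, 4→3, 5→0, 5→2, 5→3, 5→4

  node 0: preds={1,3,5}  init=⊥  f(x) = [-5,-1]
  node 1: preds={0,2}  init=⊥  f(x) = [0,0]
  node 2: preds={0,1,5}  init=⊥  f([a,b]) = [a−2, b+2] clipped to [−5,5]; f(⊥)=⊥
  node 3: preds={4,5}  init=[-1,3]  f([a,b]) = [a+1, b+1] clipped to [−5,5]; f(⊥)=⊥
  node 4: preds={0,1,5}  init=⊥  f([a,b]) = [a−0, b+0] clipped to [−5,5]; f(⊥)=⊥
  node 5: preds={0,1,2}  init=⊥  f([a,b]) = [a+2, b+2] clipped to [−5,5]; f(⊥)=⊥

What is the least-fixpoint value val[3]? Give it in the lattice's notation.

Worklist (19 pops):
  #1 pop 0: in=[-1,3] → [-5,-1] (was ⊥); enqueue []
  #2 pop 1: in=[-5,-1] → [0,0] (was ⊥); enqueue [0]
  #3 pop 2: in=[-5,0] → [-5,2] (was ⊥); enqueue [1]
  #4 pop 3: in=⊥ → [-1,3] (no change)
  #5 pop 4: in=[-5,0] → [-5,0] (was ⊥); enqueue [3]
  #6 pop 5: in=[-5,2] → [-3,4] (was ⊥); enqueue [2,4]
  #7 pop 0: in=[-3,4] → [-5,-1] (no change)
  #8 pop 1: in=[-5,2] → [0,0] (no change)
  #9 pop 3: in=[-5,4] → [-4,5] (was [-1,3]); enqueue [0]
  #10 pop 2: in=[-5,4] → [-5,5] (was [-5,2]); enqueue [1,5]
  #11 pop 4: in=[-5,4] → [-5,4] (was [-5,0]); enqueue [3]
  #12 pop 0: in=[-4,5] → [-5,-1] (no change)
  #13 pop 1: in=[-5,5] → [0,0] (no change)
  #14 pop 5: in=[-5,5] → [-3,5] (was [-3,4]); enqueue [0,2,4]
  #15 pop 3: in=[-5,5] → [-4,5] (no change)
  #16 pop 0: in=[-4,5] → [-5,-1] (no change)
  #17 pop 2: in=[-5,5] → [-5,5] (no change)
  #18 pop 4: in=[-5,5] → [-5,5] (was [-5,4]); enqueue [3]
  #19 pop 3: in=[-5,5] → [-4,5] (no change)

Fixpoint:
  val[0] = [-5,-1]
  val[1] = [0,0]
  val[2] = [-5,5]
  val[3] = [-4,5]
  val[4] = [-5,5]
  val[5] = [-3,5]

[-4,5]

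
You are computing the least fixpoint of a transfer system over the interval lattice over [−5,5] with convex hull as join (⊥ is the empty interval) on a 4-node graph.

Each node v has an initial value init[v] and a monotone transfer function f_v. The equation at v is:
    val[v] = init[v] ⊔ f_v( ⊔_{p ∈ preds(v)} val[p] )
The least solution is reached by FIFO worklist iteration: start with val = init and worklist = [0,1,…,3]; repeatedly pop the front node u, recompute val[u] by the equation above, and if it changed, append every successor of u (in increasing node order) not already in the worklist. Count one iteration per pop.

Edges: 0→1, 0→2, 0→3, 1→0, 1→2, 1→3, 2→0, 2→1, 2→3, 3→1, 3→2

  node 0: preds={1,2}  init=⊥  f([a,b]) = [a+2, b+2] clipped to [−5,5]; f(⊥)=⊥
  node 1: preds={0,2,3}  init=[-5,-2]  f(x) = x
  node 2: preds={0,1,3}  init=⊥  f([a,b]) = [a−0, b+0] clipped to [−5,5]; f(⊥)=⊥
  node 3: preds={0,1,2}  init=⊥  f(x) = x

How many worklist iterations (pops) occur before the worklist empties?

Worklist (19 pops):
  #1 pop 0: in=[-5,-2] → [-3,0] (was ⊥); enqueue []
  #2 pop 1: in=[-3,0] → [-5,0] (was [-5,-2]); enqueue [0]
  #3 pop 2: in=[-5,0] → [-5,0] (was ⊥); enqueue [1]
  #4 pop 3: in=[-5,0] → [-5,0] (was ⊥); enqueue [2]
  #5 pop 0: in=[-5,0] → [-3,2] (was [-3,0]); enqueue [3]
  #6 pop 1: in=[-5,2] → [-5,2] (was [-5,0]); enqueue [0]
  #7 pop 2: in=[-5,2] → [-5,2] (was [-5,0]); enqueue [1]
  #8 pop 3: in=[-5,2] → [-5,2] (was [-5,0]); enqueue [2]
  #9 pop 0: in=[-5,2] → [-3,4] (was [-3,2]); enqueue [3]
  #10 pop 1: in=[-5,4] → [-5,4] (was [-5,2]); enqueue [0]
  #11 pop 2: in=[-5,4] → [-5,4] (was [-5,2]); enqueue [1]
  #12 pop 3: in=[-5,4] → [-5,4] (was [-5,2]); enqueue [2]
  #13 pop 0: in=[-5,4] → [-3,5] (was [-3,4]); enqueue [3]
  #14 pop 1: in=[-5,5] → [-5,5] (was [-5,4]); enqueue [0]
  #15 pop 2: in=[-5,5] → [-5,5] (was [-5,4]); enqueue [1]
  #16 pop 3: in=[-5,5] → [-5,5] (was [-5,4]); enqueue [2]
  #17 pop 0: in=[-5,5] → [-3,5] (no change)
  #18 pop 1: in=[-5,5] → [-5,5] (no change)
  #19 pop 2: in=[-5,5] → [-5,5] (no change)

Fixpoint:
  val[0] = [-3,5]
  val[1] = [-5,5]
  val[2] = [-5,5]
  val[3] = [-5,5]

19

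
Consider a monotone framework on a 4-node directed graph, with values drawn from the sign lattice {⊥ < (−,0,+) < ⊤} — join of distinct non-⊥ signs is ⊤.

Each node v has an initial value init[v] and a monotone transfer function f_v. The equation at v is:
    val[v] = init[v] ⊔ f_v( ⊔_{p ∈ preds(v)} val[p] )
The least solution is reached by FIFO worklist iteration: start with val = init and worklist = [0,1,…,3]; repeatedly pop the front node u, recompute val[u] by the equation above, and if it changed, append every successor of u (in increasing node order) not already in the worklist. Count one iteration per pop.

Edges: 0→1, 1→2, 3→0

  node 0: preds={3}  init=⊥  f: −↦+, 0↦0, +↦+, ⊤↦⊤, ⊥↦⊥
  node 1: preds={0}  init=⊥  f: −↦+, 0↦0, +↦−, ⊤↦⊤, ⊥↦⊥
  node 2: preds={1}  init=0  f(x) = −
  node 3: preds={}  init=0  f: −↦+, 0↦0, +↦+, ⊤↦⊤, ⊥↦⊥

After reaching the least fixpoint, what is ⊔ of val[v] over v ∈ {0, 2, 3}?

⊤

Iteration log — 4 steps:
  step 1. node 0  ⊔preds=0  new=0  old=⊥  +wl: 
  step 2. node 1  ⊔preds=0  new=0  old=⊥  +wl: 
  step 3. node 2  ⊔preds=0  new=⊤  old=0  +wl: 
  step 4. node 3  ⊔preds=⊥  new=0  stable

Least fixpoint reached:
  node 0: 0
  node 1: 0
  node 2: ⊤
  node 3: 0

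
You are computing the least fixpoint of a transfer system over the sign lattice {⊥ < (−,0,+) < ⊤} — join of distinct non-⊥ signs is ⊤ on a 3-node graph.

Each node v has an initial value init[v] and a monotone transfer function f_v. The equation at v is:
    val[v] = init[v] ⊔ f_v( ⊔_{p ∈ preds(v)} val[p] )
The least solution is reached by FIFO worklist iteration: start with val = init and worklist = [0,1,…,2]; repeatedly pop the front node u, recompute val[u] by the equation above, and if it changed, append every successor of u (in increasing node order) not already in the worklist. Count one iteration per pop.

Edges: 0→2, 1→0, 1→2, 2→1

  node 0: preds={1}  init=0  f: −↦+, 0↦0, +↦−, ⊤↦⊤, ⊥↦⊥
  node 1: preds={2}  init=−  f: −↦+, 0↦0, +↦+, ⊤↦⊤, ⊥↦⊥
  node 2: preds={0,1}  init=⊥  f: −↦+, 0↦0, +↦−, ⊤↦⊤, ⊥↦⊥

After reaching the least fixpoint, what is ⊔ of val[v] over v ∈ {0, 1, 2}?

Trace (6 dequeues):
  [1] u=0 | in − | out ⊤ | prev 0 | push {}
  [2] u=1 | in ⊥ | out − | ==
  [3] u=2 | in ⊤ | out ⊤ | prev ⊥ | push {1}
  [4] u=1 | in ⊤ | out ⊤ | prev − | push {0,2}
  [5] u=0 | in ⊤ | out ⊤ | ==
  [6] u=2 | in ⊤ | out ⊤ | ==

Converged values:
  [0] ⊤
  [1] ⊤
  [2] ⊤

⊤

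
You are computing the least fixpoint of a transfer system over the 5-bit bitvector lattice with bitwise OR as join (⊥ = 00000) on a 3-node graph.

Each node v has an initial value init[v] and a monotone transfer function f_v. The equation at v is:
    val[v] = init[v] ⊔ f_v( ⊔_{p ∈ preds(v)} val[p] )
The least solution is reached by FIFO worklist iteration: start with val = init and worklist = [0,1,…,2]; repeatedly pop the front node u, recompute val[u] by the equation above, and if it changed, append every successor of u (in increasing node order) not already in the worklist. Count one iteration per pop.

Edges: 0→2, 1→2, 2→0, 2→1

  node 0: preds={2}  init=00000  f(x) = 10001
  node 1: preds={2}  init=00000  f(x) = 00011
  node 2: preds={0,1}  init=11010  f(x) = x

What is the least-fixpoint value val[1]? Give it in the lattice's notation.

Worklist (5 pops):
  #1 pop 0: in=11010 → 10001 (was 00000); enqueue []
  #2 pop 1: in=11010 → 00011 (was 00000); enqueue []
  #3 pop 2: in=10011 → 11011 (was 11010); enqueue [0,1]
  #4 pop 0: in=11011 → 10001 (no change)
  #5 pop 1: in=11011 → 00011 (no change)

Fixpoint:
  val[0] = 10001
  val[1] = 00011
  val[2] = 11011

00011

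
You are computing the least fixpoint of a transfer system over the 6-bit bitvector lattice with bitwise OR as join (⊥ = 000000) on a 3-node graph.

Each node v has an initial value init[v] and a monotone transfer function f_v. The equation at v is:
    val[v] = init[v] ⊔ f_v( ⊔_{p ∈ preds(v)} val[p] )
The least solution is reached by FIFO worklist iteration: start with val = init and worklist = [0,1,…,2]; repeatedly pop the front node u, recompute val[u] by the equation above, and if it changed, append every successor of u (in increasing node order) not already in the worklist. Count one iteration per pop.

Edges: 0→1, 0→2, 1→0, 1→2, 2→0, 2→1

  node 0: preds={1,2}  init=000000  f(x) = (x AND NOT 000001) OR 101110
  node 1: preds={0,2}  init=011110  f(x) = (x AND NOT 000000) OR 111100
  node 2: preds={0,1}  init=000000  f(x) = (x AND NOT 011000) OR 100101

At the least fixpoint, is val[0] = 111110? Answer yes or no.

yes

Iteration log — 7 steps:
  step 1. node 0  ⊔preds=011110  new=111110  old=000000  +wl: 
  step 2. node 1  ⊔preds=111110  new=111110  old=011110  +wl: 0
  step 3. node 2  ⊔preds=111110  new=100111  old=000000  +wl: 1
  step 4. node 0  ⊔preds=111111  new=111110  stable
  step 5. node 1  ⊔preds=111111  new=111111  old=111110  +wl: 0,2
  step 6. node 0  ⊔preds=111111  new=111110  stable
  step 7. node 2  ⊔preds=111111  new=100111  stable

Least fixpoint reached:
  node 0: 111110
  node 1: 111111
  node 2: 100111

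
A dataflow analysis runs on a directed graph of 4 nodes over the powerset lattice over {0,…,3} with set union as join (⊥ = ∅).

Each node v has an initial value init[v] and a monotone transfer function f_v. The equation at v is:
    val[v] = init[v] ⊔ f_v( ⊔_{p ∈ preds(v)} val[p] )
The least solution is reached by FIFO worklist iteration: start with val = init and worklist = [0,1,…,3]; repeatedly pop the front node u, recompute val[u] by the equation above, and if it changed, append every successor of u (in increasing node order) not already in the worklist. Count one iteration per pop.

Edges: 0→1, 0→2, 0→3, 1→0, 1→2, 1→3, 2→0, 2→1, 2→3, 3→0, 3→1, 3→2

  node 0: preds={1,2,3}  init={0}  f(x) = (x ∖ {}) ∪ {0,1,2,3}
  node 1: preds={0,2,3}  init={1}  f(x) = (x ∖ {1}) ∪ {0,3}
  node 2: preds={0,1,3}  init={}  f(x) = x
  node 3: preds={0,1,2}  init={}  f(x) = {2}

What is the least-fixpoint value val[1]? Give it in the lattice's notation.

{0,1,2,3}

Iteration log — 7 steps:
  step 1. node 0  ⊔preds={1}  new={0,1,2,3}  old={0}  +wl: 
  step 2. node 1  ⊔preds={0,1,2,3}  new={0,1,2,3}  old={1}  +wl: 0
  step 3. node 2  ⊔preds={0,1,2,3}  new={0,1,2,3}  old={}  +wl: 1
  step 4. node 3  ⊔preds={0,1,2,3}  new={2}  old={}  +wl: 2
  step 5. node 0  ⊔preds={0,1,2,3}  new={0,1,2,3}  stable
  step 6. node 1  ⊔preds={0,1,2,3}  new={0,1,2,3}  stable
  step 7. node 2  ⊔preds={0,1,2,3}  new={0,1,2,3}  stable

Least fixpoint reached:
  node 0: {0,1,2,3}
  node 1: {0,1,2,3}
  node 2: {0,1,2,3}
  node 3: {2}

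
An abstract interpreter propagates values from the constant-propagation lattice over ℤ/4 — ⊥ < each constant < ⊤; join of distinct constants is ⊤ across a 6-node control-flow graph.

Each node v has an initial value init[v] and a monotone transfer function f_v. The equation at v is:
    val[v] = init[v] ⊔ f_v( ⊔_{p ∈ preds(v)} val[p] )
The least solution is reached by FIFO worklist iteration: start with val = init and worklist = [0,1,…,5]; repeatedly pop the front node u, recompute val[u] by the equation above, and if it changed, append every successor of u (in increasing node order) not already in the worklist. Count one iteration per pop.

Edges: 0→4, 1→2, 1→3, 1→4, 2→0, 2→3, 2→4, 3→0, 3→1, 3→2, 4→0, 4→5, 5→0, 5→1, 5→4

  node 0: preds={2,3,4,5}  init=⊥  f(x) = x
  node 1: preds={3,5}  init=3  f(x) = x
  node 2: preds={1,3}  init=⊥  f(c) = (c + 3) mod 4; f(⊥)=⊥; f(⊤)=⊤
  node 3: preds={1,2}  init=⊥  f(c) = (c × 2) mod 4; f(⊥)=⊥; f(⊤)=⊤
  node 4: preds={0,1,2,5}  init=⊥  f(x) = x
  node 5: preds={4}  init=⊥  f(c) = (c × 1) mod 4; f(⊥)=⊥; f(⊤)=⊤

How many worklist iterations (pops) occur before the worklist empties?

12

Iteration log — 12 steps:
  step 1. node 0  ⊔preds=⊥  new=⊥  stable
  step 2. node 1  ⊔preds=⊥  new=3  stable
  step 3. node 2  ⊔preds=3  new=2  old=⊥  +wl: 0
  step 4. node 3  ⊔preds=⊤  new=⊤  old=⊥  +wl: 1,2
  step 5. node 4  ⊔preds=⊤  new=⊤  old=⊥  +wl: 
  step 6. node 5  ⊔preds=⊤  new=⊤  old=⊥  +wl: 4
  step 7. node 0  ⊔preds=⊤  new=⊤  old=⊥  +wl: 
  step 8. node 1  ⊔preds=⊤  new=⊤  old=3  +wl: 3
  step 9. node 2  ⊔preds=⊤  new=⊤  old=2  +wl: 0
  step 10. node 4  ⊔preds=⊤  new=⊤  stable
  step 11. node 3  ⊔preds=⊤  new=⊤  stable
  step 12. node 0  ⊔preds=⊤  new=⊤  stable

Least fixpoint reached:
  node 0: ⊤
  node 1: ⊤
  node 2: ⊤
  node 3: ⊤
  node 4: ⊤
  node 5: ⊤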